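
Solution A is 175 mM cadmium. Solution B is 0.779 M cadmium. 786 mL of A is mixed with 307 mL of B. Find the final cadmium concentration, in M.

C_B = 0.779 M = 779 mM.
C_mix = (C_A·V_A + C_B·V_B)/(V_A + V_B) = (175×786 + 779×307) / 1093 = 345 mM = 0.345 M.

0.345 M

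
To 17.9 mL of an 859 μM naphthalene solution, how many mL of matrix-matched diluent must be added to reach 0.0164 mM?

920 mL

0.0164 mM = 16.4 μM.
V₂ = C₁V₁/C₂ = 859 × 17.9 / 16.4 = 938 mL.
Diluent to add = V₂ − V₁ = 938 − 17.9 = 920 mL.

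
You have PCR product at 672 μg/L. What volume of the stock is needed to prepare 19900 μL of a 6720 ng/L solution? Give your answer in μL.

6720 ng/L = 6.72 μg/L.
V₁ = C₂V₂/C₁ = 6.72 × 19900 / 672 = 199 μL.

199 μL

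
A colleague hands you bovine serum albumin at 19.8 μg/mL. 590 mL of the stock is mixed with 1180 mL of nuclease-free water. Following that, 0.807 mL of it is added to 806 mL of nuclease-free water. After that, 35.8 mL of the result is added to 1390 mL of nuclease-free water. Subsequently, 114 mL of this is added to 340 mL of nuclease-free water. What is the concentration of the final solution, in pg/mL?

41.6 pg/mL

Overall dilution factor = 3 × 999.8 × 39.83 × 3.982 = 4.76 × 10⁵.
19.8 μg/mL / 4.76 × 10⁵ = 4.16 × 10⁻⁵ μg/mL = 41.6 pg/mL.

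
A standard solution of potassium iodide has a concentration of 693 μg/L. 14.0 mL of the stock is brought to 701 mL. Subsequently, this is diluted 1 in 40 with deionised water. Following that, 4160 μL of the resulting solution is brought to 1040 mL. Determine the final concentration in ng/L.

1.38 ng/L

Overall dilution factor = 50.07 × 40 × 250 = 5.01 × 10⁵.
693 μg/L / 5.01 × 10⁵ = 1.38 × 10⁻³ μg/L = 1.38 ng/L.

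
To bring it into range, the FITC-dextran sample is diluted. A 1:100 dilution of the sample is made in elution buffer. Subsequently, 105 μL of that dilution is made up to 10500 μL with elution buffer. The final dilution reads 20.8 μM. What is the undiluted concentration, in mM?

208 mM

Overall dilution factor = 100 × 100 = 1.00 × 10⁴.
Original = 20.8 μM × 1.00 × 10⁴ = 2.08 × 10⁵ μM = 208 mM.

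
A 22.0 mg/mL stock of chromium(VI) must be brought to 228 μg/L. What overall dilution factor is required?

Factor = C₀/C_target = 22.0 mg/mL / 228 μg/L = 9.65 × 10⁴.

9.65 × 10⁴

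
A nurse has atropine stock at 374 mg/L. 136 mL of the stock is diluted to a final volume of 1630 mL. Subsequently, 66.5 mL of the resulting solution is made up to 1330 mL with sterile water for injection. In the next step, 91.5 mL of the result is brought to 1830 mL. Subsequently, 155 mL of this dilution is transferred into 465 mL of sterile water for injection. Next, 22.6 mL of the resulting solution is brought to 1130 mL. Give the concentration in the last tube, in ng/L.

390 ng/L

Overall dilution factor = 11.99 × 20 × 20 × 4 × 50 = 9.59 × 10⁵.
374 mg/L / 9.59 × 10⁵ = 3.90 × 10⁻⁴ mg/L = 390 ng/L.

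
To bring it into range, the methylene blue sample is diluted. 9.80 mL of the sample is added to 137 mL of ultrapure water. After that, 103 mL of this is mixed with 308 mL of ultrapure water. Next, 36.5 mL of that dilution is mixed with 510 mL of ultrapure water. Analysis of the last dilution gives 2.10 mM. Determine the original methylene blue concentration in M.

1.88 M

Overall dilution factor = 14.98 × 3.990 × 14.97 = 895.
Original = 2.10 mM × 895 = 1879 mM = 1.88 M.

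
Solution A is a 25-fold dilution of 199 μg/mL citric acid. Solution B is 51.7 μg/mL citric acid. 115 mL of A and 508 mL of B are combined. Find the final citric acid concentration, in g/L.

0.0436 g/L

C_A = 199 μg/mL / 25 = 7.96 μg/mL.
C_mix = (C_A·V_A + C_B·V_B)/(V_A + V_B) = (7.96×115 + 51.7×508) / 623.0 = 43.6 μg/mL = 0.0436 g/L.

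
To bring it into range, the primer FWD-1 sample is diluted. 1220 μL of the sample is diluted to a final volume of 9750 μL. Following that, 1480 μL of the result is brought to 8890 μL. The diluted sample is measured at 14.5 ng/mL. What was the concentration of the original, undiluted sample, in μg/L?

696 μg/L

Overall dilution factor = 7.992 × 6.007 = 48.0.
Original = 14.5 ng/mL × 48.0 = 696 ng/mL = 696 μg/L.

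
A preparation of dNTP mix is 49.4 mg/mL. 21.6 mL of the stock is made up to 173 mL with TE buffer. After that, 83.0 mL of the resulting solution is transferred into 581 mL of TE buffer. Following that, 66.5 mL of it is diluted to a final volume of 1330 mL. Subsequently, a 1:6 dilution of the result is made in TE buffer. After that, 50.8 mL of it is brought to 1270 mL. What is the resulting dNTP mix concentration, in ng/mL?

Overall dilution factor = 8.009 × 8 × 20 × 6 × 25 = 1.92 × 10⁵.
49.4 mg/mL / 1.92 × 10⁵ = 2.57 × 10⁻⁴ mg/mL = 257 ng/mL.

257 ng/mL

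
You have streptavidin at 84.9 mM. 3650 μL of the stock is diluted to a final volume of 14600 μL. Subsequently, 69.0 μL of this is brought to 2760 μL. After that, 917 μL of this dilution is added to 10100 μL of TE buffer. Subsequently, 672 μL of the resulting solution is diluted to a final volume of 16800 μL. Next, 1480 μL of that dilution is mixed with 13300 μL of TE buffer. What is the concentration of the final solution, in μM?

0.177 μM

Overall dilution factor = 4 × 40 × 12.01 × 25 × 9.986 = 4.80 × 10⁵.
84.9 mM / 4.80 × 10⁵ = 1.77 × 10⁻⁴ mM = 0.177 μM.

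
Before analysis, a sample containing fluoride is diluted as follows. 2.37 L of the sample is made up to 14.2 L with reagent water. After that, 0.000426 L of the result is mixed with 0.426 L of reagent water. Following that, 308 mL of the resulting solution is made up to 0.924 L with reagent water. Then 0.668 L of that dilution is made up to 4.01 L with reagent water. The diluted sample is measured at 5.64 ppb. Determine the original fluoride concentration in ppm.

609 ppm

Overall dilution factor = 5.992 × 1001 × 3 × 6.003 = 1.08 × 10⁵.
Original = 5.64 ppb × 1.08 × 10⁵ = 6.09 × 10⁵ ppb = 609 ppm.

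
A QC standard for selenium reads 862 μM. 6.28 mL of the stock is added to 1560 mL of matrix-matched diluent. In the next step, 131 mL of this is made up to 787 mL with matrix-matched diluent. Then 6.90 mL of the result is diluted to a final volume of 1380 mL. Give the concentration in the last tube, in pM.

2880 pM

Overall dilution factor = 249.4 × 6.008 × 200 = 3.00 × 10⁵.
862 μM / 3.00 × 10⁵ = 2.88 × 10⁻³ μM = 2880 pM.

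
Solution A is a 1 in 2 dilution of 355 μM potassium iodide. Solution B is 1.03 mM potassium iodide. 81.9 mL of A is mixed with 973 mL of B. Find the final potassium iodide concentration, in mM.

0.964 mM

C_A = 355 μM / 2 = 178 μM.
C_B = 1.03 mM = 1030 μM.
C_mix = (C_A·V_A + C_B·V_B)/(V_A + V_B) = (178×81.9 + 1030×973) / 1055 = 964 μM = 0.964 mM.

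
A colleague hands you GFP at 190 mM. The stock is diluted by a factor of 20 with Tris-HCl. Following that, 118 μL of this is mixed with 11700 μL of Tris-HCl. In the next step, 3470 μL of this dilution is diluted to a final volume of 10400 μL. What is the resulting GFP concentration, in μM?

31.6 μM

Overall dilution factor = 20 × 100.2 × 2.997 = 6003.
190 mM / 6003 = 0.0316 mM = 31.6 μM.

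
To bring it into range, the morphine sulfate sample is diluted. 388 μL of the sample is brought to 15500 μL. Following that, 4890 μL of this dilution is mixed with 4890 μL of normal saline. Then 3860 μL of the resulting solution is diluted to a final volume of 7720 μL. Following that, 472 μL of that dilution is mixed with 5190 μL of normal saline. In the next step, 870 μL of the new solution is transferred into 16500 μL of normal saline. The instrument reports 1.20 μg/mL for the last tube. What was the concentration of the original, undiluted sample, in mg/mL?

45.9 mg/mL

Overall dilution factor = 39.95 × 2 × 2 × 12.00 × 19.97 = 3.83 × 10⁴.
Original = 1.20 μg/mL × 3.83 × 10⁴ = 4.59 × 10⁴ μg/mL = 45.9 mg/mL.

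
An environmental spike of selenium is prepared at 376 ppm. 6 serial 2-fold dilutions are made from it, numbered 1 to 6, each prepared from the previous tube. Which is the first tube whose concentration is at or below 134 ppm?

Tube n has concentration 376 ppm / 2ⁿ.
Need 2ⁿ ≥ 376 ppm / 134 ppm = 2.81, so n ≥ 1.49.
First such tube: n = 2.

tube 2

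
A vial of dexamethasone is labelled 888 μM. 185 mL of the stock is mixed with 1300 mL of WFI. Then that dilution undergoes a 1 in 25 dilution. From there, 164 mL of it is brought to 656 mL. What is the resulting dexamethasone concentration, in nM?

1110 nM

Overall dilution factor = 8.027 × 25 × 4 = 803.
888 μM / 803 = 1.11 μM = 1110 nM.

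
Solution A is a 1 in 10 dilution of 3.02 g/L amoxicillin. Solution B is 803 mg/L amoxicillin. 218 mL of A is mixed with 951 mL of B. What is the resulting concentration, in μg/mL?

C_A = 3.02 g/L / 10 = 0.302 g/L.
C_B = 803 mg/L = 0.803 g/L.
C_mix = (C_A·V_A + C_B·V_B)/(V_A + V_B) = (0.302×218 + 0.803×951) / 1169 = 0.710 g/L = 710 μg/mL.

710 μg/mL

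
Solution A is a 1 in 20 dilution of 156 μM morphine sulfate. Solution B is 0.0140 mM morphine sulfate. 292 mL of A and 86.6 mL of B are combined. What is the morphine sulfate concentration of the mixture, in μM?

C_A = 156 μM / 20 = 7.80 μM.
C_B = 0.0140 mM = 14.0 μM.
C_mix = (C_A·V_A + C_B·V_B)/(V_A + V_B) = (7.80×292 + 14.0×86.6) / 378.6 = 9.22 μM.

9.22 μM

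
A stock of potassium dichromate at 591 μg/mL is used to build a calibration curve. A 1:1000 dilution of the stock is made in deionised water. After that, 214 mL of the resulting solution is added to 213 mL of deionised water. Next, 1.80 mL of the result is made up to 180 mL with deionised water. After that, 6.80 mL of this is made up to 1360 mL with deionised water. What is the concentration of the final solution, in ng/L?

Overall dilution factor = 1000 × 1.995 × 100 × 200 = 3.99 × 10⁷.
591 μg/mL / 3.99 × 10⁷ = 1.48 × 10⁻⁵ μg/mL = 14.8 ng/L.

14.8 ng/L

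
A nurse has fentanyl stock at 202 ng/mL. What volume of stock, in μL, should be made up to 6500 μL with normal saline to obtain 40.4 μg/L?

1300 μL

40.4 μg/L = 40.4 ng/mL.
V₁ = C₂V₂/C₁ = 40.4 × 6500 / 202 = 1300 μL.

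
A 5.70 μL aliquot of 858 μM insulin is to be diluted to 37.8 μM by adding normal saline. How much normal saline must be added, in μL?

V₂ = C₁V₁/C₂ = 858 × 5.70 / 37.8 = 129 μL.
Diluent to add = V₂ − V₁ = 129 − 5.70 = 124 μL.

124 μL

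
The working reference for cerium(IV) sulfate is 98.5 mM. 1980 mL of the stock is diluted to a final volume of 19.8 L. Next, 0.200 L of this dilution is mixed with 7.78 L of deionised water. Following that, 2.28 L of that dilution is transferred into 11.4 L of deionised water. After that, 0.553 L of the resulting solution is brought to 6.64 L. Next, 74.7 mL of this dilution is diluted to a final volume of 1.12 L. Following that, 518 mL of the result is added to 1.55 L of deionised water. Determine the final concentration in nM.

57.2 nM

Overall dilution factor = 10 × 39.90 × 6 × 12.01 × 14.99 × 3.992 = 1.72 × 10⁶.
98.5 mM / 1.72 × 10⁶ = 5.72 × 10⁻⁵ mM = 57.2 nM.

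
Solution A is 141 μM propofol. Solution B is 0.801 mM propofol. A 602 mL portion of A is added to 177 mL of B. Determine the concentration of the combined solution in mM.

C_B = 0.801 mM = 801 μM.
C_mix = (C_A·V_A + C_B·V_B)/(V_A + V_B) = (141×602 + 801×177) / 779.0 = 291 μM = 0.291 mM.

0.291 mM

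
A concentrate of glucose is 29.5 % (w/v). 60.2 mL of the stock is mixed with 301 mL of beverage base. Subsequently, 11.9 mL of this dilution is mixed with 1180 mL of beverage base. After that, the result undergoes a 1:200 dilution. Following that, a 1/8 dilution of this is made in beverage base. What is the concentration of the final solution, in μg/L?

307 μg/L

Overall dilution factor = 6 × 100.2 × 200 × 8 = 9.62 × 10⁵.
29.5 % (w/v) / 9.62 × 10⁵ = 3.07 × 10⁻⁵ % (w/v) = 307 μg/L.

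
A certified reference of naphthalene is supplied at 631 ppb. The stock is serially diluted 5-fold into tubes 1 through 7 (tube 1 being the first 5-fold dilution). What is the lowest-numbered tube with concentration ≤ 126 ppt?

Tube n has concentration 631 ppb / 5ⁿ.
Need 5ⁿ ≥ 631 ppb / 126 ppt = 5008, so n ≥ 5.29.
First such tube: n = 6.

tube 6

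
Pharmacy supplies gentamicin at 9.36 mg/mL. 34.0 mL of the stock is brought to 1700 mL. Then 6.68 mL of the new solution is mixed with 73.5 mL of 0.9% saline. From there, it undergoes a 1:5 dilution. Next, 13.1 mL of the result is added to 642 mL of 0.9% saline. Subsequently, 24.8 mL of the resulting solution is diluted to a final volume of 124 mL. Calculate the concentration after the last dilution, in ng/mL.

Overall dilution factor = 50 × 12.00 × 5 × 50.01 × 5 = 7.50 × 10⁵.
9.36 mg/mL / 7.50 × 10⁵ = 1.25 × 10⁻⁵ mg/mL = 12.5 ng/mL.

12.5 ng/mL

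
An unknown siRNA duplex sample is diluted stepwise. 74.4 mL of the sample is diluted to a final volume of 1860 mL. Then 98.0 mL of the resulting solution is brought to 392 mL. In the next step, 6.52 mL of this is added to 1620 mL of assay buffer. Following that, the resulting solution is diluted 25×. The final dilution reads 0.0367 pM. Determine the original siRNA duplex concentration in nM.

Overall dilution factor = 25 × 4 × 249.5 × 25 = 6.24 × 10⁵.
Original = 0.0367 pM × 6.24 × 10⁵ = 2.29 × 10⁴ pM = 22.9 nM.

22.9 nM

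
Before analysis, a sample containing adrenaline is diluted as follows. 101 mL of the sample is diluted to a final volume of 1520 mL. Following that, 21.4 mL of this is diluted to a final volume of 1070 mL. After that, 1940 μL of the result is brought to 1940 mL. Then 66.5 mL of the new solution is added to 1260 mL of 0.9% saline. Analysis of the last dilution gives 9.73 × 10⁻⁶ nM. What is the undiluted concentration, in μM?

0.146 μM

Overall dilution factor = 15.05 × 50 × 1000 × 19.95 = 1.50 × 10⁷.
Original = 9.73 × 10⁻⁶ nM × 1.50 × 10⁷ = 146 nM = 0.146 μM.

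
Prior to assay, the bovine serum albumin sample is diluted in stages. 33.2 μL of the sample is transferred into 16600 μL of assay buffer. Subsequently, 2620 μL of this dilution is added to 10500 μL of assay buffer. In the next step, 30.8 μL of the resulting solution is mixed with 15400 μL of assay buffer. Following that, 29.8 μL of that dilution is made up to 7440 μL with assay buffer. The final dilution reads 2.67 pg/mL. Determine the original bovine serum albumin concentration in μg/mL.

838 μg/mL

Overall dilution factor = 501 × 5.008 × 501 × 249.7 = 3.14 × 10⁸.
Original = 2.67 pg/mL × 3.14 × 10⁸ = 8.38 × 10⁸ pg/mL = 838 μg/mL.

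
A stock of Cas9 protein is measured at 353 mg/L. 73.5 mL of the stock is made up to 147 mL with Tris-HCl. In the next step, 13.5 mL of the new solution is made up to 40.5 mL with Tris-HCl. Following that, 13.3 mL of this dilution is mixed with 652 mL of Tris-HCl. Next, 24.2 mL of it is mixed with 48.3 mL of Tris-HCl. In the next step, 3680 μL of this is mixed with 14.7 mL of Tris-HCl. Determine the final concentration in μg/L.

Overall dilution factor = 2 × 3 × 50.02 × 2.996 × 4.995 = 4491.
353 mg/L / 4491 = 0.0786 mg/L = 78.6 μg/L.

78.6 μg/L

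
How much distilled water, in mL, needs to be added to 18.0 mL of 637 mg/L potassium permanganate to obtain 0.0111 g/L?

1010 mL

0.0111 g/L = 11.1 mg/L.
V₂ = C₁V₁/C₂ = 637 × 18.0 / 11.1 = 1033 mL.
Diluent to add = V₂ − V₁ = 1033 − 18.0 = 1010 mL.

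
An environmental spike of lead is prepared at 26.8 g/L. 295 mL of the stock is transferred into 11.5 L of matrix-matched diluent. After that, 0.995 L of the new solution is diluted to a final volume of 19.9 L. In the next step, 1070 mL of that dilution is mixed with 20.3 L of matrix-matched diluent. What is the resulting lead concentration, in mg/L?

Overall dilution factor = 39.98 × 20 × 19.97 = 1.60 × 10⁴.
26.8 g/L / 1.60 × 10⁴ = 1.68 × 10⁻³ g/L = 1.68 mg/L.

1.68 mg/L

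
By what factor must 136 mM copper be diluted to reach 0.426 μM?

Factor = C₀/C_target = 136 mM / 0.426 μM = 3.19 × 10⁵.

3.19 × 10⁵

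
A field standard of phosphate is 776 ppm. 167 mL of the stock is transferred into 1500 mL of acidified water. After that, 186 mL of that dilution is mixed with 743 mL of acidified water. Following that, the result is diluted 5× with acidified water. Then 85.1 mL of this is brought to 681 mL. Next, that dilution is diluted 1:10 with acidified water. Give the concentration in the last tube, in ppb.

Overall dilution factor = 9.982 × 4.995 × 5 × 8.002 × 10 = 1.99 × 10⁴.
776 ppm / 1.99 × 10⁴ = 0.0389 ppm = 38.9 ppb.

38.9 ppb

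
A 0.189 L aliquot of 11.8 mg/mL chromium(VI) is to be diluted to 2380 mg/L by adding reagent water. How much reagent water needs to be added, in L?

0.748 L

2380 mg/L = 2.38 mg/mL.
V₂ = C₁V₁/C₂ = 11.8 × 0.189 / 2.38 = 0.937 L.
Diluent to add = V₂ − V₁ = 0.937 − 0.189 = 0.748 L.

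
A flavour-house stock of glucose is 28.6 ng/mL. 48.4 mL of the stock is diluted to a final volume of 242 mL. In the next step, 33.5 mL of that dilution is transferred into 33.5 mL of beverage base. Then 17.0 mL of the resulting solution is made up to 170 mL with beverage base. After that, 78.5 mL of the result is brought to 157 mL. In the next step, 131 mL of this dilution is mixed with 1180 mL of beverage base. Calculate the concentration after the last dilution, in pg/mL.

14.3 pg/mL

Overall dilution factor = 5 × 2 × 10 × 2 × 10.01 = 2002.
28.6 ng/mL / 2002 = 0.0143 ng/mL = 14.3 pg/mL.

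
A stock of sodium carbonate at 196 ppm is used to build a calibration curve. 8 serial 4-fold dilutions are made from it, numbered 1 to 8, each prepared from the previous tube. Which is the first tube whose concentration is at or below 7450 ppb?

Tube n has concentration 196 ppm / 4ⁿ.
Need 4ⁿ ≥ 196 ppm / 7450 ppb = 26.3, so n ≥ 2.36.
First such tube: n = 3.

tube 3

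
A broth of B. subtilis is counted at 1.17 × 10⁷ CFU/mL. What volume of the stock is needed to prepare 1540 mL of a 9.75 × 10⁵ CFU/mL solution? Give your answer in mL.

128 mL

V₁ = C₂V₂/C₁ = 9.75 × 10⁵ × 1540 / 1.17 × 10⁷ = 128 mL.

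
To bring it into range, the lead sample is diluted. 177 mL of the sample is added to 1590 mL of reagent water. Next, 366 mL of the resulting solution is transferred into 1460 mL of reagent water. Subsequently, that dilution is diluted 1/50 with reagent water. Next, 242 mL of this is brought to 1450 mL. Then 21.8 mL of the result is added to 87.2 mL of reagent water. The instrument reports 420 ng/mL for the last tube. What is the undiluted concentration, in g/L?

Overall dilution factor = 9.983 × 4.989 × 50 × 5.992 × 5 = 7.46 × 10⁴.
Original = 420 ng/mL × 7.46 × 10⁴ = 3.13 × 10⁷ ng/mL = 31.3 g/L.

31.3 g/L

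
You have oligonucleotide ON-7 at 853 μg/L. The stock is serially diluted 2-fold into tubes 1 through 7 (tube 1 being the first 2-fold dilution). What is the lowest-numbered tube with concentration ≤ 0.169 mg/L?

Tube n has concentration 853 μg/L / 2ⁿ.
Need 2ⁿ ≥ 853 μg/L / 0.169 mg/L = 5.05, so n ≥ 2.34.
First such tube: n = 3.

tube 3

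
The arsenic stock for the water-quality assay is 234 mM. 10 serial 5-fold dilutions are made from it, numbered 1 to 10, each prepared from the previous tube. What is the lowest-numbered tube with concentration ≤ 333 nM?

Tube n has concentration 234 mM / 5ⁿ.
Need 5ⁿ ≥ 234 mM / 333 nM = 7.03 × 10⁵, so n ≥ 8.36.
First such tube: n = 9.

tube 9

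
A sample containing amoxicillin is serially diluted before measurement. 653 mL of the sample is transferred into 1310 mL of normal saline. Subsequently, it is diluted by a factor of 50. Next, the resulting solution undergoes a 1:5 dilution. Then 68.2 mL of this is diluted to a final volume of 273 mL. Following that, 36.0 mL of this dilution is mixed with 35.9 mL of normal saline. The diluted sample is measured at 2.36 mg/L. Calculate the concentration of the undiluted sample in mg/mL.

Overall dilution factor = 3.006 × 50 × 5 × 4.003 × 1.997 = 6008.
Original = 2.36 mg/L × 6008 = 1.42 × 10⁴ mg/L = 14.2 mg/mL.

14.2 mg/mL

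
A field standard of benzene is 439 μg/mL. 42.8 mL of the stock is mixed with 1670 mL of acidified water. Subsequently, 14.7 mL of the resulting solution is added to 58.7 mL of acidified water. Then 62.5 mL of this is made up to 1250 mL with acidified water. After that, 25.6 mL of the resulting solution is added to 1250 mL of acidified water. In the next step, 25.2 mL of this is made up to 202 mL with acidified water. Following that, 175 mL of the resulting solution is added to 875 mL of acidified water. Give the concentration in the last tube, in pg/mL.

Overall dilution factor = 40.02 × 4.993 × 20 × 49.83 × 8.016 × 6 = 9.58 × 10⁶.
439 μg/mL / 9.58 × 10⁶ = 4.58 × 10⁻⁵ μg/mL = 45.8 pg/mL.

45.8 pg/mL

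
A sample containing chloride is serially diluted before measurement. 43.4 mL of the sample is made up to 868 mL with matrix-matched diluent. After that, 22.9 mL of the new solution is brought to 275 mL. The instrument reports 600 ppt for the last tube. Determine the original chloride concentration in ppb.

144 ppb

Overall dilution factor = 20 × 12.01 = 240.
Original = 600 ppt × 240 = 1.44 × 10⁵ ppt = 144 ppb.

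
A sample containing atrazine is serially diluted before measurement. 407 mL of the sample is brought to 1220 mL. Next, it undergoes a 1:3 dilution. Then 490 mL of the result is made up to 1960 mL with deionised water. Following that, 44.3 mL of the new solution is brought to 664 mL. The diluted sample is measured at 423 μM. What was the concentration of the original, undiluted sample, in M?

0.228 M

Overall dilution factor = 2.998 × 3 × 4 × 14.99 = 539.
Original = 423 μM × 539 = 2.28 × 10⁵ μM = 0.228 M.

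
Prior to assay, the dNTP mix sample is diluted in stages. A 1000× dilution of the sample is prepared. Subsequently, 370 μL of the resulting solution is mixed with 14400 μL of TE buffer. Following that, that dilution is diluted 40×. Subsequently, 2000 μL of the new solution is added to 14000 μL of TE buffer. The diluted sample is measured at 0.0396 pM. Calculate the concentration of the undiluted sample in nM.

Overall dilution factor = 1000 × 39.92 × 40 × 8 = 1.28 × 10⁷.
Original = 0.0396 pM × 1.28 × 10⁷ = 5.06 × 10⁵ pM = 506 nM.

506 nM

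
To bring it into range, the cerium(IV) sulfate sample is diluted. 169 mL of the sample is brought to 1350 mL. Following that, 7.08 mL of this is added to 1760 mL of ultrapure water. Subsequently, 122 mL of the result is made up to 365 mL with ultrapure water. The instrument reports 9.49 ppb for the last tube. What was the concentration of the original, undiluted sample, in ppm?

56.6 ppm

Overall dilution factor = 7.988 × 249.6 × 2.992 = 5965.
Original = 9.49 ppb × 5965 = 5.66 × 10⁴ ppb = 56.6 ppm.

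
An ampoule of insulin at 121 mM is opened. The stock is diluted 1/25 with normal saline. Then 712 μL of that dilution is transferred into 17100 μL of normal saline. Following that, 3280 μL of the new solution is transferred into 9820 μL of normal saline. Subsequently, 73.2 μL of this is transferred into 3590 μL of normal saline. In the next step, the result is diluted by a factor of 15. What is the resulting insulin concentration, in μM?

Overall dilution factor = 25 × 25.02 × 3.994 × 50.04 × 15 = 1.88 × 10⁶.
121 mM / 1.88 × 10⁶ = 6.45 × 10⁻⁵ mM = 0.0645 μM.

0.0645 μM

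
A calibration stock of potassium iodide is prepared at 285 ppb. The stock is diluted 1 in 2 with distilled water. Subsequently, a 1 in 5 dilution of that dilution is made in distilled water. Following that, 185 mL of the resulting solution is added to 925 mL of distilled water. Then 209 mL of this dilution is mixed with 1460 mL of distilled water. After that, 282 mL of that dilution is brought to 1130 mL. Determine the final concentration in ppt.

Overall dilution factor = 2 × 5 × 6 × 7.986 × 4.007 = 1920.
285 ppb / 1920 = 0.148 ppb = 148 ppt.

148 ppt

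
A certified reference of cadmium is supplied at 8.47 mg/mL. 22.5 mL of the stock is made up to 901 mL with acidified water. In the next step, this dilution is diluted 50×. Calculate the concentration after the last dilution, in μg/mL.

4.23 μg/mL

Overall dilution factor = 40.04 × 50 = 2002.
8.47 mg/mL / 2002 = 4.23 × 10⁻³ mg/mL = 4.23 μg/mL.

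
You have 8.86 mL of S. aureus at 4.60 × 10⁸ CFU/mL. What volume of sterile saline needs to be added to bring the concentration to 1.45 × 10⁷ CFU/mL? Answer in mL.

272 mL

V₂ = C₁V₁/C₂ = 4.60 × 10⁸ × 8.86 / 1.45 × 10⁷ = 281 mL.
Diluent to add = V₂ − V₁ = 281 − 8.86 = 272 mL.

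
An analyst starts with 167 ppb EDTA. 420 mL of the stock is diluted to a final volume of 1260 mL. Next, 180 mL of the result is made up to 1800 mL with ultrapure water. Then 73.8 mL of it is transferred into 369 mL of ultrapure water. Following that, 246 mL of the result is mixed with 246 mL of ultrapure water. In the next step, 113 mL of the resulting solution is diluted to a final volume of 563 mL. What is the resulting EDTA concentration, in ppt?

Overall dilution factor = 3 × 10 × 6 × 2 × 4.982 = 1794.
167 ppb / 1794 = 0.0931 ppb = 93.1 ppt.

93.1 ppt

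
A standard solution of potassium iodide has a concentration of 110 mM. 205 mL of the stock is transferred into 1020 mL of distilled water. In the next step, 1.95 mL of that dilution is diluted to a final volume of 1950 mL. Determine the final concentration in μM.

18.4 μM

Overall dilution factor = 5.976 × 1000 = 5976.
110 mM / 5976 = 0.0184 mM = 18.4 μM.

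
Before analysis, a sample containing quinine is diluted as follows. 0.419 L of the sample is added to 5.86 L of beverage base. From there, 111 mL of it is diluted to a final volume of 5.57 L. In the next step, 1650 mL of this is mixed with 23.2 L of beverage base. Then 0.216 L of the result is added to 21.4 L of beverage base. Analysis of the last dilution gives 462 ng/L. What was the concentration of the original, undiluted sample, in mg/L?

Overall dilution factor = 14.99 × 50.18 × 15.06 × 100.1 = 1.13 × 10⁶.
Original = 462 ng/L × 1.13 × 10⁶ = 5.24 × 10⁸ ng/L = 524 mg/L.

524 mg/L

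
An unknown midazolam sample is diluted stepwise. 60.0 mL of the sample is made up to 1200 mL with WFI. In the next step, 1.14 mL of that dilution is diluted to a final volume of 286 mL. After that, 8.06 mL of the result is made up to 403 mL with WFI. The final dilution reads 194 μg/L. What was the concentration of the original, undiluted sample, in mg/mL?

Overall dilution factor = 20 × 250.9 × 50 = 2.51 × 10⁵.
Original = 194 μg/L × 2.51 × 10⁵ = 4.87 × 10⁷ μg/L = 48.7 mg/mL.

48.7 mg/mL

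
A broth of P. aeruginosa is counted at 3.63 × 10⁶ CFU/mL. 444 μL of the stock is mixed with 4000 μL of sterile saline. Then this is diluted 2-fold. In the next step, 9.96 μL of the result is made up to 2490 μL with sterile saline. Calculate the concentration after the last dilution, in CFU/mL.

725 CFU/mL

Overall dilution factor = 10.01 × 2 × 250 = 5005.
3.63 × 10⁶ CFU/mL / 5005 = 725 CFU/mL.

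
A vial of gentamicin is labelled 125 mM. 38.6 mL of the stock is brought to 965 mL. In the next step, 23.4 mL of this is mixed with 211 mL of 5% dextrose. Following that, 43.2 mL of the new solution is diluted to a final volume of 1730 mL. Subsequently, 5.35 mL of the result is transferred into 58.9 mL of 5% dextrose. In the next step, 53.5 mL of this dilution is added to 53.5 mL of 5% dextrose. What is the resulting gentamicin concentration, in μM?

Overall dilution factor = 25 × 10.02 × 40.05 × 12.01 × 2 = 2.41 × 10⁵.
125 mM / 2.41 × 10⁵ = 5.19 × 10⁻⁴ mM = 0.519 μM.

0.519 μM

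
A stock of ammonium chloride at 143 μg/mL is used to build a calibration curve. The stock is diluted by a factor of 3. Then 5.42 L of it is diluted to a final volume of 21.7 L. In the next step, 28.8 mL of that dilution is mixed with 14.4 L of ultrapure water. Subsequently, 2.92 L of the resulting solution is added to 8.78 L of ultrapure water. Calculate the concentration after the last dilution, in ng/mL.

5.93 ng/mL

Overall dilution factor = 3 × 4.004 × 501 × 4.007 = 2.41 × 10⁴.
143 μg/mL / 2.41 × 10⁴ = 5.93 × 10⁻³ μg/mL = 5.93 ng/mL.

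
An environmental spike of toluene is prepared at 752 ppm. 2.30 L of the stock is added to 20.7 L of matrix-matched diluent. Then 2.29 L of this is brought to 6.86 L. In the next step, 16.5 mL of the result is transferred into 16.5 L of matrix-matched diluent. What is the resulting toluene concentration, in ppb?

25.1 ppb

Overall dilution factor = 10 × 2.996 × 1001 = 3.00 × 10⁴.
752 ppm / 3.00 × 10⁴ = 0.0251 ppm = 25.1 ppb.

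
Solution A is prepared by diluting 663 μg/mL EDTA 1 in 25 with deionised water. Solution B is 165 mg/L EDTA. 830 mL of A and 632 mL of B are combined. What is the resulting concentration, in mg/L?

C_A = 663 μg/mL / 25 = 26.5 μg/mL.
C_B = 165 mg/L = 165 μg/mL.
C_mix = (C_A·V_A + C_B·V_B)/(V_A + V_B) = (26.5×830 + 165×632) / 1462 = 86.4 μg/mL = 86.4 mg/L.

86.4 mg/L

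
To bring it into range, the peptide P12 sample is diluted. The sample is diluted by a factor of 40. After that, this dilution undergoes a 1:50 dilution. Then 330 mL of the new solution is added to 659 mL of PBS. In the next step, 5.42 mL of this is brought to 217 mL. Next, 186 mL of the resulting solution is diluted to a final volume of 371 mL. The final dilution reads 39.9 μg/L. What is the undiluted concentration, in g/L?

19.1 g/L

Overall dilution factor = 40 × 50 × 2.997 × 40.04 × 1.995 = 4.79 × 10⁵.
Original = 39.9 μg/L × 4.79 × 10⁵ = 1.91 × 10⁷ μg/L = 19.1 g/L.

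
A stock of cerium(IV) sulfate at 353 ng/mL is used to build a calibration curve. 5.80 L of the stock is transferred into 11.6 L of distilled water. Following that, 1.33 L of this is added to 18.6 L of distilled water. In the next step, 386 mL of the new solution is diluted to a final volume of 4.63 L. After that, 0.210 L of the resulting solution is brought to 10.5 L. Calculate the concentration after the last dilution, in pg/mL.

Overall dilution factor = 3 × 14.98 × 11.99 × 50 = 2.70 × 10⁴.
353 ng/mL / 2.70 × 10⁴ = 0.0131 ng/mL = 13.1 pg/mL.

13.1 pg/mL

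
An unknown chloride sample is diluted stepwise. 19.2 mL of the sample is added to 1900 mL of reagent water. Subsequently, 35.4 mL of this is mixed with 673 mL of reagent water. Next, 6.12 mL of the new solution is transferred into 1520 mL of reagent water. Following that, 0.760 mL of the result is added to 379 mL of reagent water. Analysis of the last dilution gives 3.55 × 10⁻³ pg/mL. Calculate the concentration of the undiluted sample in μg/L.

885 μg/L

Overall dilution factor = 99.96 × 20.01 × 249.4 × 499.7 = 2.49 × 10⁸.
Original = 3.55 × 10⁻³ pg/mL × 2.49 × 10⁸ = 8.85 × 10⁵ pg/mL = 885 μg/L.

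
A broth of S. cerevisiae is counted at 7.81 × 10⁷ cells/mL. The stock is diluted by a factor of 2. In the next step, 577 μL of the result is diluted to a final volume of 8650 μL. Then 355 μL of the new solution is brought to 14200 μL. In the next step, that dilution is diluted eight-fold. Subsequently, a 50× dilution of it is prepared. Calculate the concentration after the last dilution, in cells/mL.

163 cells/mL

Overall dilution factor = 2 × 14.99 × 40 × 8 × 50 = 4.80 × 10⁵.
7.81 × 10⁷ cells/mL / 4.80 × 10⁵ = 163 cells/mL.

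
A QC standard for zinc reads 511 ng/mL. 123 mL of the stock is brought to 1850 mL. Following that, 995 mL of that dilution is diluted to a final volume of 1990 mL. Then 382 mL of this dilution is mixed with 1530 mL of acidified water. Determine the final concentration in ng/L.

Overall dilution factor = 15.04 × 2 × 5.005 = 151.
511 ng/mL / 151 = 3.39 ng/mL = 3390 ng/L.

3390 ng/L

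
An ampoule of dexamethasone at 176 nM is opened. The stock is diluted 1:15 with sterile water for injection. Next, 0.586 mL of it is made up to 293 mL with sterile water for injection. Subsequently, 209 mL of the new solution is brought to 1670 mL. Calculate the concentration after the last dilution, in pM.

Overall dilution factor = 15 × 500 × 7.990 = 5.99 × 10⁴.
176 nM / 5.99 × 10⁴ = 2.94 × 10⁻³ nM = 2.94 pM.

2.94 pM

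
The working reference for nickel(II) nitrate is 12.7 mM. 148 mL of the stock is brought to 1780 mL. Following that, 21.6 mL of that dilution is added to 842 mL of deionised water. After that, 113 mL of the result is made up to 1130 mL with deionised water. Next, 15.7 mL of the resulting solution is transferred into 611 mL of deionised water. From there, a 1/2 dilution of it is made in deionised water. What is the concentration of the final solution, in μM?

0.0331 μM

Overall dilution factor = 12.03 × 39.98 × 10 × 39.92 × 2 = 3.84 × 10⁵.
12.7 mM / 3.84 × 10⁵ = 3.31 × 10⁻⁵ mM = 0.0331 μM.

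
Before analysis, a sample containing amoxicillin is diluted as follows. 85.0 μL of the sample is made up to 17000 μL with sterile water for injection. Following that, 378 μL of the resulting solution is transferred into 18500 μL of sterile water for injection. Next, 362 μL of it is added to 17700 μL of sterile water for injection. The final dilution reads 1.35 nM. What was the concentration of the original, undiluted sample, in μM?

673 μM

Overall dilution factor = 200 × 49.94 × 49.90 = 4.98 × 10⁵.
Original = 1.35 nM × 4.98 × 10⁵ = 6.73 × 10⁵ nM = 673 μM.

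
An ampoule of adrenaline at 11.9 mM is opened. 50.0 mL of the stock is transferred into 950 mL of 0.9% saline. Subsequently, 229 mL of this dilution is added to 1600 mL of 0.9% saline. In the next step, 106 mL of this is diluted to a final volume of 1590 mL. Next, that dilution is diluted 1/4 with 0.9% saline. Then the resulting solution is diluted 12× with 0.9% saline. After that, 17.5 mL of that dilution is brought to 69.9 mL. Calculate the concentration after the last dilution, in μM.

Overall dilution factor = 20 × 7.987 × 15 × 4 × 12 × 3.994 = 4.59 × 10⁵.
11.9 mM / 4.59 × 10⁵ = 2.59 × 10⁻⁵ mM = 0.0259 μM.

0.0259 μM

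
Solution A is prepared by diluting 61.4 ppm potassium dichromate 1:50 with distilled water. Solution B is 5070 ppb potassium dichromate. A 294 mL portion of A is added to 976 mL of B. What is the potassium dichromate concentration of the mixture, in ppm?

C_A = 61.4 ppm / 50 = 1.23 ppm.
C_B = 5070 ppb = 5.07 ppm.
C_mix = (C_A·V_A + C_B·V_B)/(V_A + V_B) = (1.23×294 + 5.07×976) / 1270 = 4.18 ppm.

4.18 ppm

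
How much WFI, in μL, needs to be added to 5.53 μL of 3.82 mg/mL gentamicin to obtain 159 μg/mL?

127 μL

159 μg/mL = 0.159 mg/mL.
V₂ = C₁V₁/C₂ = 3.82 × 5.53 / 0.159 = 133 μL.
Diluent to add = V₂ − V₁ = 133 − 5.53 = 127 μL.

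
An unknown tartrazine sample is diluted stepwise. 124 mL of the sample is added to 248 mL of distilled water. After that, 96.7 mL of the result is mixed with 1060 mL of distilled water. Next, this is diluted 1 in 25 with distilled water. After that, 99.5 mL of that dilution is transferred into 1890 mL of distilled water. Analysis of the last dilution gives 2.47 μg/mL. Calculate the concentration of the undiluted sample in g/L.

Overall dilution factor = 3 × 11.96 × 25 × 19.99 = 1.79 × 10⁴.
Original = 2.47 μg/mL × 1.79 × 10⁴ = 4.43 × 10⁴ μg/mL = 44.3 g/L.

44.3 g/L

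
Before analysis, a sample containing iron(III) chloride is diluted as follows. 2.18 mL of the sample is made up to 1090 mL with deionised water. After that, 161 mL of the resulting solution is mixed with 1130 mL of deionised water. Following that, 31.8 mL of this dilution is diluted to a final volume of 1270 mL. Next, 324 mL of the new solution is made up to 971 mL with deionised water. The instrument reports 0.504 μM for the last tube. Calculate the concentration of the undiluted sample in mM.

Overall dilution factor = 500 × 8.019 × 39.94 × 2.997 = 4.80 × 10⁵.
Original = 0.504 μM × 4.80 × 10⁵ = 2.42 × 10⁵ μM = 242 mM.

242 mM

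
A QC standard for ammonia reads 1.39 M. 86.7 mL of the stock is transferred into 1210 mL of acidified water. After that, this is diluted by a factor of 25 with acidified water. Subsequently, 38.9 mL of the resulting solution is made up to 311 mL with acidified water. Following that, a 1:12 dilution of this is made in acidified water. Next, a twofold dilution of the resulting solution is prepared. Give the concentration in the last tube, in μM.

Overall dilution factor = 14.96 × 25 × 7.995 × 12 × 2 = 7.17 × 10⁴.
1.39 M / 7.17 × 10⁴ = 1.94 × 10⁻⁵ M = 19.4 μM.

19.4 μM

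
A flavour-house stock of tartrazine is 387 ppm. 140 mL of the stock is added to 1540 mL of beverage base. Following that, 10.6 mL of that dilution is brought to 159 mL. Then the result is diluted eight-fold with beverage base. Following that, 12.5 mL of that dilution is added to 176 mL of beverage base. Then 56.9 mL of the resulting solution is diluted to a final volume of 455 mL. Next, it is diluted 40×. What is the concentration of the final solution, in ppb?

Overall dilution factor = 12 × 15 × 8 × 15.08 × 7.996 × 40 = 6.95 × 10⁶.
387 ppm / 6.95 × 10⁶ = 5.57 × 10⁻⁵ ppm = 0.0557 ppb.

0.0557 ppb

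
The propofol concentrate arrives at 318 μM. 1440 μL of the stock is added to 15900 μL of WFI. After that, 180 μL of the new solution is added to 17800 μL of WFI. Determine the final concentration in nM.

264 nM

Overall dilution factor = 12.04 × 99.89 = 1203.
318 μM / 1203 = 0.264 μM = 264 nM.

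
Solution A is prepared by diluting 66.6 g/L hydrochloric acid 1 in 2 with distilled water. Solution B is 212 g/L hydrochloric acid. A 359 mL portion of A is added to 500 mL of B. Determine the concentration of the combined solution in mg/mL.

C_A = 66.6 g/L / 2 = 33.3 g/L.
C_mix = (C_A·V_A + C_B·V_B)/(V_A + V_B) = (33.3×359 + 212×500) / 859.0 = 137 g/L = 137 mg/mL.

137 mg/mL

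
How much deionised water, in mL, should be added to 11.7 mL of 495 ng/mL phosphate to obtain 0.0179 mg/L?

0.0179 mg/L = 17.9 ng/mL.
V₂ = C₁V₁/C₂ = 495 × 11.7 / 17.9 = 324 mL.
Diluent to add = V₂ − V₁ = 324 − 11.7 = 312 mL.

312 mL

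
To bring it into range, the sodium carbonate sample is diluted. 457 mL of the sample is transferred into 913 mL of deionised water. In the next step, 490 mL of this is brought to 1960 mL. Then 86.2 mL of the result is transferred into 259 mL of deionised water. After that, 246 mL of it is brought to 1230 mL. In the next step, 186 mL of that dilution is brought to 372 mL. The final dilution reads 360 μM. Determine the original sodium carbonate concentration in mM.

173 mM

Overall dilution factor = 2.998 × 4 × 4.005 × 5 × 2 = 480.
Original = 360 μM × 480 = 1.73 × 10⁵ μM = 173 mM.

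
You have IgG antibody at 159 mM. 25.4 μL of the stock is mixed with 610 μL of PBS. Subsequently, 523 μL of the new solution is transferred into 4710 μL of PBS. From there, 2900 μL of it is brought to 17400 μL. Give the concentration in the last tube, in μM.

Overall dilution factor = 25.02 × 10.01 × 6 = 1502.
159 mM / 1502 = 0.106 mM = 106 μM.

106 μM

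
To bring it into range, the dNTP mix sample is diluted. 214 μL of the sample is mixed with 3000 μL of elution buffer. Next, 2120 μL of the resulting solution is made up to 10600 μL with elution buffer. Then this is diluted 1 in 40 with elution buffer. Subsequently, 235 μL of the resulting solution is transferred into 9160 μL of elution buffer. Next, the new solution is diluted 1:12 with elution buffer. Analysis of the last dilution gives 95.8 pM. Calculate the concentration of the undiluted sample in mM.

0.138 mM

Overall dilution factor = 15.02 × 5 × 40 × 39.98 × 12 = 1.44 × 10⁶.
Original = 95.8 pM × 1.44 × 10⁶ = 1.38 × 10⁸ pM = 0.138 mM.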